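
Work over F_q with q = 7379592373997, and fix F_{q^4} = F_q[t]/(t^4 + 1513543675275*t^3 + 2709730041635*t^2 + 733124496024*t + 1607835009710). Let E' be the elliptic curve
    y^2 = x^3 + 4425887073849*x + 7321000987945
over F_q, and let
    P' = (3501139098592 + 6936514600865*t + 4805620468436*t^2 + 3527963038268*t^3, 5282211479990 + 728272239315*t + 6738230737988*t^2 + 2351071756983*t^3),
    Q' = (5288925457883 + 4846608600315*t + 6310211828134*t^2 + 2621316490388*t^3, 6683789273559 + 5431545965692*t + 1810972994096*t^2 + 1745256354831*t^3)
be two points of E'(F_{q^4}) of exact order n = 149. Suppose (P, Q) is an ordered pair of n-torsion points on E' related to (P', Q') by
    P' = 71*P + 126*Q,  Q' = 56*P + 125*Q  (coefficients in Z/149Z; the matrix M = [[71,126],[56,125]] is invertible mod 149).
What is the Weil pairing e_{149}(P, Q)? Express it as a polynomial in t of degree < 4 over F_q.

Alternating bilinearity on E[149] (values in mu_{149} in F_{7379592373997^4}) gives e(P',Q') = e(P,Q)^det(M).
det M = 71*125 - 126*56 = 1819 = 31 (mod 149); 31^{-1} = 125 (mod 149).
8-bit Miller (10010101) on E'/F_{7379592373997} with a'=4425887073849, b'=7321000987945: accumulate tangent/chord ratios at Q'+S and P'+S'.
e_{149}(P',Q') = 4872850220109 + 6939783727213*t + 6959350306821*t^2 + 1321565669065*t^3.
Finally e_{149}(P,Q) = 4974996745059 + 6559368862479*t + 250206085011*t^2 + 6773669892848*t^3.

4974996745059 + 6559368862479*t + 250206085011*t^2 + 6773669892848*t^3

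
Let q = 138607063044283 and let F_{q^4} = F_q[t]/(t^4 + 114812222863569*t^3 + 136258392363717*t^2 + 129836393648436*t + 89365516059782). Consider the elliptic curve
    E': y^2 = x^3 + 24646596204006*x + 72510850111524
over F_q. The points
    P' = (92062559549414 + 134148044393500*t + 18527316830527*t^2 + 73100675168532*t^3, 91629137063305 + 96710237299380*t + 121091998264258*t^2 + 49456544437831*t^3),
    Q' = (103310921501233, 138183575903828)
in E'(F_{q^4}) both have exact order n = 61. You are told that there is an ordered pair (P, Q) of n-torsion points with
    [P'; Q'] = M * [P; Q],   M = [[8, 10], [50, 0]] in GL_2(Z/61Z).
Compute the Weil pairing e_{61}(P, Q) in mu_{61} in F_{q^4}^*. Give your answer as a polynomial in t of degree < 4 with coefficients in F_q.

Alternating bilinearity on E[61] (values in mu_{61} in F_{138607063044283^4}) gives e(P',Q') = e(P,Q)^det(M).
Inverting 49 mod 61: 5. Thus e_{61}(P,Q) = e(P',Q')^{5}.
6-bit Miller (111101) on E'/F_{138607063044283} with a'=24646596204006, b'=72510850111524: accumulate tangent/chord ratios at Q'+S and P'+S'.
So e_{61}(P',Q') = 2478805620601 + 95519360208862*t + 13783901459741*t^2 + 51813612591392*t^3.
e_{61}(P,Q) = (2478805620601 + 95519360208862*t + 13783901459741*t^2 + 51813612591392*t^3)^{5} = 79893745976073 + 105066556903765*t + 10027927075342*t^2 + 43403595570470*t^3.

79893745976073 + 105066556903765*t + 10027927075342*t^2 + 43403595570470*t^3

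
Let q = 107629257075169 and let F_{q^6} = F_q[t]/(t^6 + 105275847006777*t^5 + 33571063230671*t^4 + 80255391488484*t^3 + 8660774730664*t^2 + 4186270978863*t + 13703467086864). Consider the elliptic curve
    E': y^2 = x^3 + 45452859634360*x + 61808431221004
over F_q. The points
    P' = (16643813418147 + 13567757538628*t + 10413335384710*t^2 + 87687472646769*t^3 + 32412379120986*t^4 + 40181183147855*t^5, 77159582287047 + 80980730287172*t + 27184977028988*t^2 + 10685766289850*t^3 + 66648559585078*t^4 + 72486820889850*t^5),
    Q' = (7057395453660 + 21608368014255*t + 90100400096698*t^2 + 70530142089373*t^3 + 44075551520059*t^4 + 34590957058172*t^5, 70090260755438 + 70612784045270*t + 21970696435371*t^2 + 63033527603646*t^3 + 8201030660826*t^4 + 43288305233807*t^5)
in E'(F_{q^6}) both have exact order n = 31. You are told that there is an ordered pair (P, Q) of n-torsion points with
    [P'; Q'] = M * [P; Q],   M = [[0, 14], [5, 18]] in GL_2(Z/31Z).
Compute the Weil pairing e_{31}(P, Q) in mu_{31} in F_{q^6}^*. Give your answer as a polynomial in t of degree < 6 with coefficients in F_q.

Under M = [[0,14],[5,18]] in GL_2(Z/31), e_{31}(P',Q') = e_{31}(P,Q)^(0*18-14*5 mod 31).
Inverting 23 mod 31: 27. Thus e_{31}(P,Q) = e(P',Q')^{27}.
Miller loop for e_{31} over F_{107629257075169^6}: bits of 31 = 11111; 4 double steps + 4 add steps, l/v at each.
So e_{31}(P',Q') = 8038514793488 + 30703990200224*t + 11413127328223*t^2 + 79089449965244*t^3 + 104526917911633*t^4 + 6475704801838*t^5.
Thus e_{31}(P,Q) = 45665500791995 + 47247442467388*t + 19299657435557*t^2 + 54615888341112*t^3 + 32862129326415*t^4 + 17208811743157*t^5.

45665500791995 + 47247442467388*t + 19299657435557*t^2 + 54615888341112*t^3 + 32862129326415*t^4 + 17208811743157*t^5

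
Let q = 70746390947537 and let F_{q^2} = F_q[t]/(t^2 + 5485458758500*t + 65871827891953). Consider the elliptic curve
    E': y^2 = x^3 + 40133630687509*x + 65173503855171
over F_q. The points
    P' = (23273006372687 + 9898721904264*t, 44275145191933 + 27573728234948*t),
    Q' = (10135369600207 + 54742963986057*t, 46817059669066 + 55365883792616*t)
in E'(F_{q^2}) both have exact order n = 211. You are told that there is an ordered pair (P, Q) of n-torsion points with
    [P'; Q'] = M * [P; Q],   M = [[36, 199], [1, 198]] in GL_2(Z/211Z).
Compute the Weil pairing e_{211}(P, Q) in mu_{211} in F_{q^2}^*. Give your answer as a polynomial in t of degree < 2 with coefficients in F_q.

The 211-Weil pairing on E[211] over F_{70746390947537} is alternating-bilinear: e_{211}(P',Q') = e_{211}(P,Q)^det(M).
Hence e(P,Q) = e(P',Q')^{31} where 31 = 177^{-1} mod 211.
Miller loop for e_{211} over F_{70746390947537^2}: bits of 211 = 11010011; 7 double steps + 4 add steps, l/v at each.
f_P(D_Q)/f_Q(D_P) = 3397085492641 + 9480052357061*t.
Raise to 31: e(P,Q) = 14863211087817 + 36073143604231*t in mu_{211}.

14863211087817 + 36073143604231*t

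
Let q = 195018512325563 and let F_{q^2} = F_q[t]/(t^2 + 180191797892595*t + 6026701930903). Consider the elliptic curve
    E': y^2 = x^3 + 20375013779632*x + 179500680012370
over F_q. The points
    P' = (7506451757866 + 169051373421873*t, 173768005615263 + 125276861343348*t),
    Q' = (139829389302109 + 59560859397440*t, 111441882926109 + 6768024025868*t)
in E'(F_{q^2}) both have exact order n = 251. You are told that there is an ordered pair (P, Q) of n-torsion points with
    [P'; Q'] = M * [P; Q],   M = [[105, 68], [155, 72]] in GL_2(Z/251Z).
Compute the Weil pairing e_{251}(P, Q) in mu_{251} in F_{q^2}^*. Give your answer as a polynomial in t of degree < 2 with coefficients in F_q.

Under M = [[105,68],[155,72]] in GL_2(Z/251), e_{251}(P',Q') = e_{251}(P,Q)^(105*72-68*155 mod 251).
Inverting 32 mod 251: 102. Thus e_{251}(P,Q) = e(P',Q')^{102}.
Double-and-add over 11111011: 8-1 doublings, 7-1 additions; each step l_{T,T}/v_{2T} or l_{T,P'}/v at Q'+S for random S.
So e_{251}(P',Q') = 124273827046102 + 102498888099084*t.
Hence e(P,Q) = 27432021897783 + 24330021513410*t in F_{195018512325563^2}^*.

27432021897783 + 24330021513410*t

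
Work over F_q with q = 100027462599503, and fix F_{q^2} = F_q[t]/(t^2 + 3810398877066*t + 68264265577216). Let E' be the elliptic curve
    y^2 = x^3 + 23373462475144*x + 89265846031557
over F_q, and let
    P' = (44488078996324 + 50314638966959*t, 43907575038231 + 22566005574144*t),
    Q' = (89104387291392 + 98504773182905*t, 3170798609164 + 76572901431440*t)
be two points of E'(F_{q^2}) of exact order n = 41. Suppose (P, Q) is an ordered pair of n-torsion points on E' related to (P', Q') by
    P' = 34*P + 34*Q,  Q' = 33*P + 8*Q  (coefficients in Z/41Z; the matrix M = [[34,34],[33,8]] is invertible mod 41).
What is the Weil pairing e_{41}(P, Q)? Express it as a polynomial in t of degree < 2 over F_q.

64215595974485 + 43249373737419*t

Alternating bilinearity on E[41] (values in mu_{41} in F_{100027462599503^2}) gives e(P',Q') = e(P,Q)^det(M).
Hence e(P,Q) = e(P',Q')^{15} where 15 = 11^{-1} mod 41.
6-bit Miller (101001) on E'/F_{100027462599503} with a'=23373462475144, b'=89265846031557: accumulate tangent/chord ratios at Q'+S and P'+S'.
Miller gives e_{41}(P',Q') = 17000797806876 + 18201131610635*t in F_{100027462599503^2}.
e_{41}(P,Q) = (17000797806876 + 18201131610635*t)^{15} = 64215595974485 + 43249373737419*t.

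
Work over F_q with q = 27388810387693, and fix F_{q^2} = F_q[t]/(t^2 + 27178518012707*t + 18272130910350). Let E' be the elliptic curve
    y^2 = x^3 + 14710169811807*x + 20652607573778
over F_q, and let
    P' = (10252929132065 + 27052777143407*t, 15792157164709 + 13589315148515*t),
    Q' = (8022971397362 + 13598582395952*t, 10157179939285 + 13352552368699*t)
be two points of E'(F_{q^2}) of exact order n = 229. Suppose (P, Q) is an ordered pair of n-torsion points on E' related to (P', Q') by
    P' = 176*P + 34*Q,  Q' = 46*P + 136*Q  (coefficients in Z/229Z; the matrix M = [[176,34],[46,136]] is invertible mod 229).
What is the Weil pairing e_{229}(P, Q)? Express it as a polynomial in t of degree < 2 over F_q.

The 229-Weil pairing on E[229] over F_{27388810387693} is alternating-bilinear: e_{229}(P',Q') = e_{229}(P,Q)^det(M).
det(M) mod 229 = 159; its inverse in (Z/229)^* is 193 (check: 159*193 mod 229 = 1).
Miller loop for e_{229} over F_{27388810387693^2}: bits of 229 = 11100101; 7 double steps + 4 add steps, l/v at each.
Miller gives e_{229}(P',Q') = 20819851802083 + 17467145381881*t in F_{27388810387693^2}.
Finally e_{229}(P,Q) = 6338052535633 + 337416523757*t.

6338052535633 + 337416523757*t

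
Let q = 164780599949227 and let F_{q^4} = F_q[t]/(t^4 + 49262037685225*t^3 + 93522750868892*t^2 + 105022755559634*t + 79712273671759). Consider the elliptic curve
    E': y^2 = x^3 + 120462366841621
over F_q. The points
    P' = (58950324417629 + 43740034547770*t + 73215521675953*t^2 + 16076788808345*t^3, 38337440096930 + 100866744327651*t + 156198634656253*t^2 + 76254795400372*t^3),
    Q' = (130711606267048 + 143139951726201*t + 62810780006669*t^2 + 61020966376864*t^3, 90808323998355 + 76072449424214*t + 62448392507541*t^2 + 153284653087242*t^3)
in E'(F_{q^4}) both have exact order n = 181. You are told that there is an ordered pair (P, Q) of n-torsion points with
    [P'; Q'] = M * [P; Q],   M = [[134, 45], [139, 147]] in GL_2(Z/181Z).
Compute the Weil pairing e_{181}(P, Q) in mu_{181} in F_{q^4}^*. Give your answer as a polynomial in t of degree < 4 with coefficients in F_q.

67197642434227 + 38289600823704*t + 46198784377839*t^2 + 160474263272075*t^3

Under M = [[134,45],[139,147]] in GL_2(Z/181), e_{181}(P',Q') = e_{181}(P,Q)^(134*147-45*139 mod 181).
det(M) mod 181 = 49; its inverse in (Z/181)^* is 133 (check: 49*133 mod 181 = 1).
Build f_{181,P'} and f_{181,Q'} via the 8-bit ladder of 181=10110101_2; evaluate at shifted divisors; quotient in F_{164780599949227^4}.
f_P(D_Q)/f_Q(D_P) = 3947392477695 + 135013832376723*t + 153528394795861*t^2 + 80891986684536*t^3.
Raise to 133: e(P,Q) = 67197642434227 + 38289600823704*t + 46198784377839*t^2 + 160474263272075*t^3 in mu_{181}.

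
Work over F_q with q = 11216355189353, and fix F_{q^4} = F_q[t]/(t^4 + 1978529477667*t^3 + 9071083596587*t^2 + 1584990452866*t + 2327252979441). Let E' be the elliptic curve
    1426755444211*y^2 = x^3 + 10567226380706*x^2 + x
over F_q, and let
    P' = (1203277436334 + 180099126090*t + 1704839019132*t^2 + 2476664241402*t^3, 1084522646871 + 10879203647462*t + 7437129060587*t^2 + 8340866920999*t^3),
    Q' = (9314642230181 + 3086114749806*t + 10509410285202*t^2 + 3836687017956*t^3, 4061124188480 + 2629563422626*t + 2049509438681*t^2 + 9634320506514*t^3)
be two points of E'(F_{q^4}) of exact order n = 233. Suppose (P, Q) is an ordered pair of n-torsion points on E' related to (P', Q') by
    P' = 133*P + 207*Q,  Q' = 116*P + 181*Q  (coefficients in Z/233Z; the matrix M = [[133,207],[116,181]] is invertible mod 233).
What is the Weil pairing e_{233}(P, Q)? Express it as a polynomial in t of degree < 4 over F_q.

5770636585918 + 6118685800925*t + 5740880853206*t^2 + 4078079331056*t^3

The 233-Weil pairing on E[233] over F_{11216355189353} is alternating-bilinear: e_{233}(P',Q') = e_{233}(P,Q)^det(M).
det M = 133*181 - 207*116 = 61 = 61 (mod 233); 61^{-1} = 191 (mod 233).
Undo Montgomery via alpha=10491254178575, beta=1077344692930: (a',b')=(11082224829038,3483203891428) over F_{11216355189353}.
Run Miller on y^2=x^3+11082224829038*x+3483203891428 over F_{11216355189353}: ladder 11101001 (8 bits); e = f_P(D_Q)/f_Q(D_P).
Miller gives e_{233}(P',Q') = 4375661953908 + 7606390991072*t + 5033970930283*t^2 + 10454459858662*t^3 in F_{11216355189353^4}.
Finally e_{233}(P,Q) = 5770636585918 + 6118685800925*t + 5740880853206*t^2 + 4078079331056*t^3.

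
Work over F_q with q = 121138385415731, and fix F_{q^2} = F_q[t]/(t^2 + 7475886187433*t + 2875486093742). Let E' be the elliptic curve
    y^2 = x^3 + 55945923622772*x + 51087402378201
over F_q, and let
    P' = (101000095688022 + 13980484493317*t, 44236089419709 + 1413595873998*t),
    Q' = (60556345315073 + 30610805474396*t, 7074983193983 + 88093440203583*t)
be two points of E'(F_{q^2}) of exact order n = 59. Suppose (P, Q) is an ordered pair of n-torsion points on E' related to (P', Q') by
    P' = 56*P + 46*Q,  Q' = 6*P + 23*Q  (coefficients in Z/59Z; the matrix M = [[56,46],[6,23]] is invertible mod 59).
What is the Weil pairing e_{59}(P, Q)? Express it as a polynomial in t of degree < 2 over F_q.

e_{59}(aP+bQ,cP+dQ) = e_{59}(P,Q)^(ad-bc); with (a,b,c,d)=(56,46,6,23) this gives the det-59 law.
det(M) mod 59 = 9; its inverse in (Z/59)^* is 46 (check: 9*46 mod 59 = 1).
Double-and-add over 111011: 6-1 doublings, 5-1 additions; each step l_{T,T}/v_{2T} or l_{T,P'}/v at Q'+S for random S.
The quotient is 80160189025005 + 40839003955687*t.
Raise to 46: e(P,Q) = 77333536404715 + 81551621455814*t in mu_{59}.

77333536404715 + 81551621455814*t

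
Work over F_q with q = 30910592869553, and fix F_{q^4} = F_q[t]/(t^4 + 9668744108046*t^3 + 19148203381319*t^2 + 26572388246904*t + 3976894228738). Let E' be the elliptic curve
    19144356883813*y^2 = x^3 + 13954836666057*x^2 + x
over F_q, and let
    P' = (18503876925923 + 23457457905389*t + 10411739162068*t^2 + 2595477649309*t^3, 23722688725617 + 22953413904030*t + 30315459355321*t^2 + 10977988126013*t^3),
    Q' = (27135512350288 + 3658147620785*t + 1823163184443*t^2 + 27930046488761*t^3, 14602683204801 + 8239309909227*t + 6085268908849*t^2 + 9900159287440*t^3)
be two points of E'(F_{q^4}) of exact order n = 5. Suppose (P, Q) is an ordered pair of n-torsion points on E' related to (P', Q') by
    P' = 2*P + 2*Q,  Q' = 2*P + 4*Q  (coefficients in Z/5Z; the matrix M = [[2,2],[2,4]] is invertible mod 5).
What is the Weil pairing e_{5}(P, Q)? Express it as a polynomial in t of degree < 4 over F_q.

7205490802898 + 5114089184343*t + 26148864871246*t^2 + 20817046348978*t^3

Alternating bilinearity on E[5] (values in mu_{5} in F_{30910592869553^4}) gives e(P',Q') = e(P,Q)^det(M).
Hence e(P,Q) = e(P',Q')^{4} where 4 = 4^{-1} mod 5.
Undo Montgomery via alpha=12151590567469, beta=4406557088429: (a',b')=(9699650911430,27857318340167) over F_{30910592869553}.
Build f_{5,P'} and f_{5,Q'} via the 3-bit ladder of 5=101_2; evaluate at shifted divisors; quotient in F_{30910592869553^4}.
Miller gives e_{5}(P',Q') = 25749936876573 + 28358405615808*t + 20438836574128*t^2 + 18616690747990*t^3 in F_{30910592869553^4}.
Raise to 4: e(P,Q) = 7205490802898 + 5114089184343*t + 26148864871246*t^2 + 20817046348978*t^3 in mu_{5}.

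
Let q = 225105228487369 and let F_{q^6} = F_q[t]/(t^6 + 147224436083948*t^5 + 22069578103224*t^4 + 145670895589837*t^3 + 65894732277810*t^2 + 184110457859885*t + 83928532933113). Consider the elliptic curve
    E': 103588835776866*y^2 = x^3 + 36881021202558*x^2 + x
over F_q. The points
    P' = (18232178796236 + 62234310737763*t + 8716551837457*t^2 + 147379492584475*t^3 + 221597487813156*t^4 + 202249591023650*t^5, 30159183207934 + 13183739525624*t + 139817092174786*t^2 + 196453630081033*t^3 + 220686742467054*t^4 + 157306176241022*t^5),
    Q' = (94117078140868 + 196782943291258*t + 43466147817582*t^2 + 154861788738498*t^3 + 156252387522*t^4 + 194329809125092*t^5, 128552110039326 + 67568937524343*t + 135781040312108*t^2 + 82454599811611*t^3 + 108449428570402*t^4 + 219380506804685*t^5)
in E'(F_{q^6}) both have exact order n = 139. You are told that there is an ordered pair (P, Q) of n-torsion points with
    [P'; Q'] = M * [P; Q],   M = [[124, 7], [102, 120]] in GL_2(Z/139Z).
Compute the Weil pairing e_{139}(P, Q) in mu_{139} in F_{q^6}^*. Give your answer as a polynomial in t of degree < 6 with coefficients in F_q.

The 139-Weil pairing on E[139] over F_{225105228487369} is alternating-bilinear: e_{139}(P',Q') = e_{139}(P,Q)^det(M).
det(M) mod 139 = 127; its inverse in (Z/139)^* is 81 (check: 127*81 mod 139 = 1).
(x,y)|->(33525203311617x+76686884568729,33525203311617y) sends E' to y^2=x^3+63781181587483.
Miller loop for e_{139} over F_{225105228487369^6}: bits of 139 = 10001011; 7 double steps + 3 add steps, l/v at each.
Result: e(P',Q') = 215457610322253 + 162511964782158*t + 160808239613259*t^2 + 154509295225246*t^3 + 172454892056058*t^4 + 32357054175600*t^5.
Finally e_{139}(P,Q) = 24947517129270 + 76181425870775*t + 139220771864069*t^2 + 134736086990378*t^3 + 168627672799929*t^4 + 55521689978384*t^5.

24947517129270 + 76181425870775*t + 139220771864069*t^2 + 134736086990378*t^3 + 168627672799929*t^4 + 55521689978384*t^5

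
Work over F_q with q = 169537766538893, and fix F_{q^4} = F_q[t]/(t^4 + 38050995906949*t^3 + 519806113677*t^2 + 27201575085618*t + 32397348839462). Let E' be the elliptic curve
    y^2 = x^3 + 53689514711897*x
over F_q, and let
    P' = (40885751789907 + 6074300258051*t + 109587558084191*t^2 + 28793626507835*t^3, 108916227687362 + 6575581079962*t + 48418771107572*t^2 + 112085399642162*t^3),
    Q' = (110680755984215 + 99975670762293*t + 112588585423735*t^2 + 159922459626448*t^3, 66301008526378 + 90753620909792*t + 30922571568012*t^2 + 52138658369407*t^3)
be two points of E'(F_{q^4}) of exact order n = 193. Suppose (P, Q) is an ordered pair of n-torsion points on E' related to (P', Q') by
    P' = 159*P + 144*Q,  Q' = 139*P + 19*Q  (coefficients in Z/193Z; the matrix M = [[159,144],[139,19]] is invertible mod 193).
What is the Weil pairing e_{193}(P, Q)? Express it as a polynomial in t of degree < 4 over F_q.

165739474739654 + 31212348290858*t + 12581081403455*t^2 + 135731390479746*t^3

The 193-Weil pairing on E[193] over F_{169537766538893} is alternating-bilinear: e_{193}(P',Q') = e_{193}(P,Q)^det(M).
Inverting 182 mod 193: 35. Thus e_{193}(P,Q) = e(P',Q')^{35}.
n = 193 = (11000001)_2 (8 bits, wt 3); accumulate f_{193,P'}(Q'+S)/f_{193,P'}(S) along the 7-step ladder.
So e_{193}(P',Q') = 51847928270163 + 162426307356027*t + 51131642698058*t^2 + 112429683444074*t^3.
Hence e(P,Q) = 165739474739654 + 31212348290858*t + 12581081403455*t^2 + 135731390479746*t^3 in F_{169537766538893^4}^*.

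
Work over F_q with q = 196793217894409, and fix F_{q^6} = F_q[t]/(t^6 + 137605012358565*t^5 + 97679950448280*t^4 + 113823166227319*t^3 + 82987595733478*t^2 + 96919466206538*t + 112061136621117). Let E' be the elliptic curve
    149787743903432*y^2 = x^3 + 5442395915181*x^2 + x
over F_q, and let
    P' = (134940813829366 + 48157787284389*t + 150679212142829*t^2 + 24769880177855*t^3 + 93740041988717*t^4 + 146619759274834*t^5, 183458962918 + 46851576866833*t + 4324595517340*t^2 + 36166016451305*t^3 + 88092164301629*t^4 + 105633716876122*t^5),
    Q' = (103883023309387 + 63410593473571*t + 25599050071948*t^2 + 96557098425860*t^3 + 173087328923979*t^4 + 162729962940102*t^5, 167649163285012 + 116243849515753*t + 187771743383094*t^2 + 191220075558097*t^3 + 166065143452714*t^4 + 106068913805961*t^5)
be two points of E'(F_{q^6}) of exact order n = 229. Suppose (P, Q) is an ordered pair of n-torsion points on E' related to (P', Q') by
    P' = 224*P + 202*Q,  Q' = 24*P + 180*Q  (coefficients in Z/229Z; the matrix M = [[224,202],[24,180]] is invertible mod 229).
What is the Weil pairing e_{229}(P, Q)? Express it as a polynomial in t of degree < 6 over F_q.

Under M = [[224,202],[24,180]] in GL_2(Z/229), e_{229}(P',Q') = e_{229}(P,Q)^(224*180-202*24 mod 229).
So e_{229}(P,Q) = e_{229}(P',Q')^{219}, since 206*219 = 1 mod 229.
Undo Montgomery via alpha=166197945349151, beta=66503379675123: (a',b')=(98372522669710,0) over F_{196793217894409}.
Double-and-add over 11100101: 8-1 doublings, 5-1 additions; each step l_{T,T}/v_{2T} or l_{T,P'}/v at Q'+S for random S.
f_P(D_Q)/f_Q(D_P) = 64873549820437 + 144696313546320*t + 89178873270003*t^2 + 128782647312239*t^3 + 114946894915138*t^4 + 50238039601988*t^5.
Raise to 219: e(P,Q) = 168067565266616 + 59826792305868*t + 21488713187238*t^2 + 169886085483922*t^3 + 172688127898996*t^4 + 108837957844138*t^5 in mu_{229}.

168067565266616 + 59826792305868*t + 21488713187238*t^2 + 169886085483922*t^3 + 172688127898996*t^4 + 108837957844138*t^5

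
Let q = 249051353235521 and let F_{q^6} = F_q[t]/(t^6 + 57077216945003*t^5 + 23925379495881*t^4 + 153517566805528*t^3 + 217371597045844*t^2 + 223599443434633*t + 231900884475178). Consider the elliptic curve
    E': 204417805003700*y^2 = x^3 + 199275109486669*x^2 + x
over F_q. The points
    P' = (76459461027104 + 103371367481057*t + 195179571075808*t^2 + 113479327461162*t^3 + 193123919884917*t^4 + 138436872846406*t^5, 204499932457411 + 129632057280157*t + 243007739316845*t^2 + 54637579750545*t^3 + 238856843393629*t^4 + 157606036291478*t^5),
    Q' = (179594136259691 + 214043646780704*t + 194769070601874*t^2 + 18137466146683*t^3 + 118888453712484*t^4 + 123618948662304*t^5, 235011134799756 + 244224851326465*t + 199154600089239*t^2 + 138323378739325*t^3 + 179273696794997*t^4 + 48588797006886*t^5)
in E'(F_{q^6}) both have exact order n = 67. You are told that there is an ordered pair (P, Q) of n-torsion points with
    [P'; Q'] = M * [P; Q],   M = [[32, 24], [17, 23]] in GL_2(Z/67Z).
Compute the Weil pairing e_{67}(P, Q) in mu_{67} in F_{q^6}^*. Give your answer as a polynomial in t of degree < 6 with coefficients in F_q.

111430142862446 + 163351610328632*t + 41575023936098*t^2 + 195274329739120*t^3 + 146414765581209*t^4 + 184039569830747*t^5

Under M = [[32,24],[17,23]] in GL_2(Z/67), e_{67}(P',Q') = e_{67}(P,Q)^(32*23-24*17 mod 67).
det(M) mod 67 = 60; its inverse in (Z/67)^* is 19 (check: 60*19 mod 67 = 1).
Set x_W=107566828353348*u+194846080866054, y_W=107566828353348*v; then E': y_W^2=x_W^3+143758619039834*x_W+55308986616934.
7-bit Miller (1000011) on E'/F_{249051353235521} with a'=143758619039834, b'=55308986616934: accumulate tangent/chord ratios at Q'+S and P'+S'.
The quotient is 155411515861583 + 160351932746771*t + 150749213996063*t^2 + 121063891761986*t^3 + 107151732019842*t^4 + 78313327827496*t^5.
e_{67}(P,Q) = (155411515861583 + 160351932746771*t + 150749213996063*t^2 + 121063891761986*t^3 + 107151732019842*t^4 + 78313327827496*t^5)^{19} = 111430142862446 + 163351610328632*t + 41575023936098*t^2 + 195274329739120*t^3 + 146414765581209*t^4 + 184039569830747*t^5.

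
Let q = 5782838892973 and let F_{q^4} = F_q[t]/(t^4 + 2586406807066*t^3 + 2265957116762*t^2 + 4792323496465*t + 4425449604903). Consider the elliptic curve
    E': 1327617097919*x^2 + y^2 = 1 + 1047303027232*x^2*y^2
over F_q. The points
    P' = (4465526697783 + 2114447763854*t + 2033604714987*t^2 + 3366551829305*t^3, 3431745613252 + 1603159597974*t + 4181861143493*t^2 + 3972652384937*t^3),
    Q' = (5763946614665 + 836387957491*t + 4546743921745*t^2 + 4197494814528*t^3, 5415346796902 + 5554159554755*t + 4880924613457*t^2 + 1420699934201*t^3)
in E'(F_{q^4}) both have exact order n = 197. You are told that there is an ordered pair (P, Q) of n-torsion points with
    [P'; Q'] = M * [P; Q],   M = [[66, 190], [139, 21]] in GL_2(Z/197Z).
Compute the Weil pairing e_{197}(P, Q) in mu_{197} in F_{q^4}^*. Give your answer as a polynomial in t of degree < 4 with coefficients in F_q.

1129661107347 + 414788808094*t + 371000301329*t^2 + 1025433626728*t^3

e_{197}(aP+bQ,cP+dQ) = e_{197}(P,Q)^(ad-bc); with (a,b,c,d)=(66,190,139,21) this gives the det-197 law.
det(M) mod 197 = 192; its inverse in (Z/197)^* is 118 (check: 192*118 mod 197 = 1).
Map (x,y)_Ed via u=(1+y)/(1-y), v=(1+y)/((1-y)x) to Montgomery A=4758365740079,B=4430654812464; then to (a',b')=(3147716789212,5396864172427).
Miller loop for e_{197} over F_{5782838892973^4}: bits of 197 = 11000101; 7 double steps + 3 add steps, l/v at each.
e_{197}(P',Q') = 1493344555340 + 2806951216407*t + 2984311320958*t^2 + 2966055926547*t^3.
(1493344555340 + 2806951216407*t + 2984311320958*t^2 + 2966055926547*t^3)^{118} mod (5782838892973,f) = 1129661107347 + 414788808094*t + 371000301329*t^2 + 1025433626728*t^3.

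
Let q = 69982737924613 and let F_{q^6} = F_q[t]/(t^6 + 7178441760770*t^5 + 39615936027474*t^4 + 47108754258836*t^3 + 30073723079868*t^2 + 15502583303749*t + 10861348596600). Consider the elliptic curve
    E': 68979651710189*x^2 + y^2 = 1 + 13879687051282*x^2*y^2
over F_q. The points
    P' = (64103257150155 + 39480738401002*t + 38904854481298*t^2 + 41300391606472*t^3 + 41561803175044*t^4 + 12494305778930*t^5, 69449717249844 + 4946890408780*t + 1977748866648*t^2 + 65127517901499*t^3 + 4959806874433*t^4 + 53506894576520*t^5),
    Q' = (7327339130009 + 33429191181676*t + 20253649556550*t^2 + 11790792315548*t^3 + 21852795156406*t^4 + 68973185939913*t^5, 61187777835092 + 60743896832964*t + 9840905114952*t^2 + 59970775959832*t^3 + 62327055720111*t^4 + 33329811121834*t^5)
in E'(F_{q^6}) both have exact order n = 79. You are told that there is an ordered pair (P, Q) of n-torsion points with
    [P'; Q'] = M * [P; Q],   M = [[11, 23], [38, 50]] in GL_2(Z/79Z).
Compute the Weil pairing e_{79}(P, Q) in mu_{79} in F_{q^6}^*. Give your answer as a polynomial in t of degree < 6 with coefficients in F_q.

The 79-Weil pairing on E[79] over F_{69982737924613} is alternating-bilinear: e_{79}(P',Q') = e_{79}(P,Q)^det(M).
Hence e(P,Q) = e(P',Q')^{69} where 69 = 71^{-1} mod 79.
Map (x,y)_Ed via u=(1+y)/(1-y), v=(1+y)/((1-y)x) to Montgomery A=25796078018913,B=61502444879857; then to (a',b')=(14753231905331,64934267102283).
Double-and-add over 1001111: 7-1 doublings, 5-1 additions; each step l_{T,T}/v_{2T} or l_{T,P'}/v at Q'+S for random S.
So e_{79}(P',Q') = 51401620111299 + 64369592941310*t + 38857846121606*t^2 + 64397611828961*t^3 + 15910575053760*t^4 + 13078657555046*t^5.
Thus e_{79}(P,Q) = 63849423764925 + 19125127239783*t + 35040049645268*t^2 + 14583068850316*t^3 + 40069134498606*t^4 + 42035660907942*t^5.

63849423764925 + 19125127239783*t + 35040049645268*t^2 + 14583068850316*t^3 + 40069134498606*t^4 + 42035660907942*t^5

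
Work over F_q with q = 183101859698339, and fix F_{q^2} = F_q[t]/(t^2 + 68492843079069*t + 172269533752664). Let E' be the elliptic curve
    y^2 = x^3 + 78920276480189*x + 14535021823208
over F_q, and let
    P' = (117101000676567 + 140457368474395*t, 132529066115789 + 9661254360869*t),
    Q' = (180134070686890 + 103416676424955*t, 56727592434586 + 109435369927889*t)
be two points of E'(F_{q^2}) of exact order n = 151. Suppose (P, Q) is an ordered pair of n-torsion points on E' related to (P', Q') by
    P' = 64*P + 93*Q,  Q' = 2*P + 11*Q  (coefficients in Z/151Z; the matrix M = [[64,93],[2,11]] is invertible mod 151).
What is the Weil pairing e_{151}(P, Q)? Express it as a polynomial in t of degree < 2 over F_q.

153409734502624 + 67516658931655*t

The 151-Weil pairing on E[151] over F_{183101859698339} is alternating-bilinear: e_{151}(P',Q') = e_{151}(P,Q)^det(M).
Inverting 65 mod 151: 79. Thus e_{151}(P,Q) = e(P',Q')^{79}.
n = 151 = (10010111)_2 (8 bits, wt 5); accumulate f_{151,P'}(Q'+S)/f_{151,P'}(S) along the 7-step ladder.
f_P(D_Q)/f_Q(D_P) = 174148505358996 + 26200618980714*t.
Thus e_{151}(P,Q) = 153409734502624 + 67516658931655*t.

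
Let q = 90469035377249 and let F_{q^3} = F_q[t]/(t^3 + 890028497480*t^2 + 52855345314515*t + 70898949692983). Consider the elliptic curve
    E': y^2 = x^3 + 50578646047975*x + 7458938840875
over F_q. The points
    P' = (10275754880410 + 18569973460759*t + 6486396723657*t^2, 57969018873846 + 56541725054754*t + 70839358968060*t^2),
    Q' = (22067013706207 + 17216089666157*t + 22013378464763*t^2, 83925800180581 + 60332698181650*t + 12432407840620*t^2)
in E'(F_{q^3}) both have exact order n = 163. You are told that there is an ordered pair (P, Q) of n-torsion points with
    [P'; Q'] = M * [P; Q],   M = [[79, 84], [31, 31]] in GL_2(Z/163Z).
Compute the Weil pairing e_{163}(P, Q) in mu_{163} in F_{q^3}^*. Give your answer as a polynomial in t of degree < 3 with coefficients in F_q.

75520784778278 + 28079119751337*t + 9287653028272*t^2

Alternating bilinearity on E[163] (values in mu_{163} in F_{90469035377249^3}) gives e(P',Q') = e(P,Q)^det(M).
det M = 79*31 - 84*31 = -155 = 8 (mod 163); 8^{-1} = 102 (mod 163).
Miller loop for e_{163} over F_{90469035377249^3}: bits of 163 = 10100011; 7 double steps + 3 add steps, l/v at each.
Miller gives e_{163}(P',Q') = 60805027613112 + 84237767868133*t + 89787372863084*t^2 in F_{90469035377249^3}.
(60805027613112 + 84237767868133*t + 89787372863084*t^2)^{102} mod (90469035377249,f) = 75520784778278 + 28079119751337*t + 9287653028272*t^2.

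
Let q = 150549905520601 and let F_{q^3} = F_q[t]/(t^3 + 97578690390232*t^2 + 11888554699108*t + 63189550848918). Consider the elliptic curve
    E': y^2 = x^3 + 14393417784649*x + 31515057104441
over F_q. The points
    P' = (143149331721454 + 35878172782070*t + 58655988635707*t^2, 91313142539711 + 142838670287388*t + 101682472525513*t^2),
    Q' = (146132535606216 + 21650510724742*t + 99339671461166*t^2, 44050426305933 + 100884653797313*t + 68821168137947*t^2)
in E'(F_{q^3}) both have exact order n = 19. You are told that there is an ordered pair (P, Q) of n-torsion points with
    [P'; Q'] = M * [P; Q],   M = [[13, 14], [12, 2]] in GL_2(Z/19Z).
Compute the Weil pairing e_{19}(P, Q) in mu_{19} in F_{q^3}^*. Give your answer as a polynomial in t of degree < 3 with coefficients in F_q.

12123709197577 + 31829369489680*t + 125657894648374*t^2

e_{19}(aP+bQ,cP+dQ) = e_{19}(P,Q)^(ad-bc); with (a,b,c,d)=(13,14,12,2) this gives the det-19 law.
So e_{19}(P,Q) = e_{19}(P',Q')^{2}, since 10*2 = 1 mod 19.
Double-and-add over 10011: 5-1 doublings, 3-1 additions; each step l_{T,T}/v_{2T} or l_{T,P'}/v at Q'+S for random S.
Result: e(P',Q') = 44680422552192 + 122832600300943*t + 104082293123236*t^2.
(44680422552192 + 122832600300943*t + 104082293123236*t^2)^{2} mod (150549905520601,f) = 12123709197577 + 31829369489680*t + 125657894648374*t^2.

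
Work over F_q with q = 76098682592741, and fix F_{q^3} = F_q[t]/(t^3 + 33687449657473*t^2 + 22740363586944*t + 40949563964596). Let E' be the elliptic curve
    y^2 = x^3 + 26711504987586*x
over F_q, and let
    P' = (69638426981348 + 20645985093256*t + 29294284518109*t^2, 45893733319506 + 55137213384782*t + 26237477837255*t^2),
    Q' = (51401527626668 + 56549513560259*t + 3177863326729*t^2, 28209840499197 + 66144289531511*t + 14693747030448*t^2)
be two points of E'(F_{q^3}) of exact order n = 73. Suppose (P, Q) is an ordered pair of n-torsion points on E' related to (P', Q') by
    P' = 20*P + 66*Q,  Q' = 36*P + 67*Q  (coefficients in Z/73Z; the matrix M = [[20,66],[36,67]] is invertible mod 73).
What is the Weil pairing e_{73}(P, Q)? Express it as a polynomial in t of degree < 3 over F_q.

46664955707741 + 74311585192913*t + 32275155683364*t^2

e_{73} is bilinear + alternating on E[73], so e_{73}(20*P + 66*Q, 36*P + 67*Q) = e_{73}(P,Q)^(20*67-66*36).
det M = 20*67 - 66*36 = -1036 = 59 (mod 73); 59^{-1} = 26 (mod 73).
7-bit Miller (1001001) on E'/F_{76098682592741} with a'=26711504987586, b'=0: accumulate tangent/chord ratios at Q'+S and P'+S'.
The quotient is 22305202645688 + 9405304910818*t + 60957338470789*t^2.
Finally e_{73}(P,Q) = 46664955707741 + 74311585192913*t + 32275155683364*t^2.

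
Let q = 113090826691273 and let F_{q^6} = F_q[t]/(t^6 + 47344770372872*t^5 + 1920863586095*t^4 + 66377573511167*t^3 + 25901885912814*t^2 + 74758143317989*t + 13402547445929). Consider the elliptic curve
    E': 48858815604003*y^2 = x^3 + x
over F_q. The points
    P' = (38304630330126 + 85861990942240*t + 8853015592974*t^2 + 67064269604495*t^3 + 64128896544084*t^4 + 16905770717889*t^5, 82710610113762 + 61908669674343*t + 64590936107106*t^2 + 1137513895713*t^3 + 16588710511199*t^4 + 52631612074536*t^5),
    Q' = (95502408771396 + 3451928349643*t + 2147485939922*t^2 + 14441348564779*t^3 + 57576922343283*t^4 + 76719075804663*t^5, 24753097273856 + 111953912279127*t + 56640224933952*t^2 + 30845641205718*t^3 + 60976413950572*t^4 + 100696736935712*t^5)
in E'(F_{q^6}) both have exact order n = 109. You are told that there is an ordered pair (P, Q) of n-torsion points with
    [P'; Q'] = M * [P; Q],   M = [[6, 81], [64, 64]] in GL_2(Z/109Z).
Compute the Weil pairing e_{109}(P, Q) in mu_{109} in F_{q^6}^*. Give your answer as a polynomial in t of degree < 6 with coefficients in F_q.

78547976345753 + 43782305331600*t + 42705709813665*t^2 + 75088414552458*t^3 + 42675619856633*t^4 + 13024164567553*t^5

e_{109}(aP+bQ,cP+dQ) = e_{109}(P,Q)^(ad-bc); with (a,b,c,d)=(6,81,64,64) this gives the det-109 law.
6*64 - 81*64 = -4800; reduced mod 109: det = 105, inverse 27.
Set x_W=10305710249384*u, y_W=10305710249384*v; then E': y_W^2=x_W^3+99157035800926*x_W.
Run Miller on y^2=x^3+99157035800926*x over F_{113090826691273}: ladder 1101101 (7 bits); e = f_P(D_Q)/f_Q(D_P).
e_{109}(P',Q') = 36679693431316 + 62173523724889*t + 106234310078615*t^2 + 82094539240808*t^3 + 36087150926803*t^4 + 68908822950152*t^5.
Raise to 27: e(P,Q) = 78547976345753 + 43782305331600*t + 42705709813665*t^2 + 75088414552458*t^3 + 42675619856633*t^4 + 13024164567553*t^5 in mu_{109}.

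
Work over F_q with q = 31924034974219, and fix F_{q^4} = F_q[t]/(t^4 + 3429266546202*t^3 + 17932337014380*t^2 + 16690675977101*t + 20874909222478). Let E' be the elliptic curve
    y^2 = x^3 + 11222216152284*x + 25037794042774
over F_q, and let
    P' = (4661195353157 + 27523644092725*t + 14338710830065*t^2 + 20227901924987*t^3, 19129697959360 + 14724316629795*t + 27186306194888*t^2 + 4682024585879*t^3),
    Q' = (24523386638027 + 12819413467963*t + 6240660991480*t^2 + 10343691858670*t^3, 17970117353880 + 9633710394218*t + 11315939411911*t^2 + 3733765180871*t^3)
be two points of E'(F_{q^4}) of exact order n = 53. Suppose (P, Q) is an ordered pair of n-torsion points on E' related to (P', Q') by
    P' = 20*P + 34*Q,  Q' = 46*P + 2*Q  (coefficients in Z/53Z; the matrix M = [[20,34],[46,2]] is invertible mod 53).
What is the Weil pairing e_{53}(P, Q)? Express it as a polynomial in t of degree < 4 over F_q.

e_{53} is bilinear + alternating on E[53], so e_{53}(20*P + 34*Q, 46*P + 2*Q) = e_{53}(P,Q)^(20*2-34*46).
20*2 - 34*46 = -1524; reduced mod 53: det = 13, inverse 49.
Build f_{53,P'} and f_{53,Q'} via the 6-bit ladder of 53=110101_2; evaluate at shifted divisors; quotient in F_{31924034974219^4}.
e_{53}(P',Q') = 29488653294066 + 9783798476821*t + 28901960033559*t^2 + 1576868876070*t^3.
Hence e(P,Q) = 13097817435826 + 4782519593006*t + 9087490451774*t^2 + 1517871210405*t^3 in F_{31924034974219^4}^*.

13097817435826 + 4782519593006*t + 9087490451774*t^2 + 1517871210405*t^3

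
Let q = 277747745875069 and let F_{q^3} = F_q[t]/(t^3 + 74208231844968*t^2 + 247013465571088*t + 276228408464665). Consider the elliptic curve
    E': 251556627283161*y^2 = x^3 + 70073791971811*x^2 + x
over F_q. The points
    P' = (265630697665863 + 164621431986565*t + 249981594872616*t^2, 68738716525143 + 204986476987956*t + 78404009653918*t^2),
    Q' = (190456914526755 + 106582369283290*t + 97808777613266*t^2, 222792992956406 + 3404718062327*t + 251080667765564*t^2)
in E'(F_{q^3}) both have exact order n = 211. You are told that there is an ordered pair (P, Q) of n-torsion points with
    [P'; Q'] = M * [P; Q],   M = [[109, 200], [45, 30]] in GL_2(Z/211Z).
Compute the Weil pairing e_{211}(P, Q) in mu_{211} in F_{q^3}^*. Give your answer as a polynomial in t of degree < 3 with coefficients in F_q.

The 211-Weil pairing on E[211] over F_{277747745875069} is alternating-bilinear: e_{211}(P',Q') = e_{211}(P,Q)^det(M).
Inverting 178 mod 211: 179. Thus e_{211}(P,Q) = e(P',Q')^{179}.
Undo Montgomery via alpha=11033107676374, beta=26752793658264: (a',b')=(176015736132346,155133271089168) over F_{277747745875069}.
Run Miller on y^2=x^3+176015736132346*x+155133271089168 over F_{277747745875069}: ladder 11010011 (8 bits); e = f_P(D_Q)/f_Q(D_P).
f_P(D_Q)/f_Q(D_P) = 64523397931673 + 84017323996541*t + 159275663517412*t^2.
Finally e_{211}(P,Q) = 189020492674644 + 268492394264300*t + 16738342021455*t^2.

189020492674644 + 268492394264300*t + 16738342021455*t^2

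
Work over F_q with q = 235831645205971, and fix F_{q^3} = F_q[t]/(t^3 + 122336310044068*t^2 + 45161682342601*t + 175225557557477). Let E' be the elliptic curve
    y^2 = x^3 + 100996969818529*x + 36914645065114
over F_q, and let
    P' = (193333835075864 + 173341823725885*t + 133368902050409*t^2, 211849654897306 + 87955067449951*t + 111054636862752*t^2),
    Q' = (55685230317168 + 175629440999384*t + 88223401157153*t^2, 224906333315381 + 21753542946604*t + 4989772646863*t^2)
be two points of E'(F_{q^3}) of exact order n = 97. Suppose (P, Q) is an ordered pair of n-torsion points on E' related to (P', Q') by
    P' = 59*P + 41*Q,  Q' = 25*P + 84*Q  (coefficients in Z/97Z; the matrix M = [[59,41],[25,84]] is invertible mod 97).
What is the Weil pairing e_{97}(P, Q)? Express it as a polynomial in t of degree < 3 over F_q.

19438728947962 + 127637853767889*t + 42846972853272*t^2

The 97-Weil pairing on E[97] over F_{235831645205971} is alternating-bilinear: e_{97}(P',Q') = e_{97}(P,Q)^det(M).
det M = 59*84 - 41*25 = 3931 = 51 (mod 97); 51^{-1} = 78 (mod 97).
n = 97 = (1100001)_2 (7 bits, wt 3); accumulate f_{97,P'}(Q'+S)/f_{97,P'}(S) along the 6-step ladder.
e_{97}(P',Q') = 99117686984986 + 222117521015726*t + 134647972041579*t^2.
(99117686984986 + 222117521015726*t + 134647972041579*t^2)^{78} mod (235831645205971,f) = 19438728947962 + 127637853767889*t + 42846972853272*t^2.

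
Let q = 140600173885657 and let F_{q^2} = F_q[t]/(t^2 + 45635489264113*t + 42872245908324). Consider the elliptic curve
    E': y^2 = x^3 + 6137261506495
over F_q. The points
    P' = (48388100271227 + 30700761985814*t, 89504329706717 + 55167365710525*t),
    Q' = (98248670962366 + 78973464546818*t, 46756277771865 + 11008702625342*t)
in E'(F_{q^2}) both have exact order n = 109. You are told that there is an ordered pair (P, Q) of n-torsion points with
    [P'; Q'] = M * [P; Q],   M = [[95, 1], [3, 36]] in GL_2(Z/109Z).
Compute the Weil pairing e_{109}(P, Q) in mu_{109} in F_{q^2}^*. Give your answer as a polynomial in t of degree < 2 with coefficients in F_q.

18208081660327 + 94057086779526*t

e_{109} is bilinear + alternating on E[109], so e_{109}(95*P + 1*Q, 3*P + 36*Q) = e_{109}(P,Q)^(95*36-1*3).
det M = 95*36 - 1*3 = 3417 = 38 (mod 109); 38^{-1} = 66 (mod 109).
n = 109 = (1101101)_2 (7 bits, wt 5); accumulate f_{109,P'}(Q'+S)/f_{109,P'}(S) along the 6-step ladder.
So e_{109}(P',Q') = 3286093084984 + 128900328805224*t.
Finally e_{109}(P,Q) = 18208081660327 + 94057086779526*t.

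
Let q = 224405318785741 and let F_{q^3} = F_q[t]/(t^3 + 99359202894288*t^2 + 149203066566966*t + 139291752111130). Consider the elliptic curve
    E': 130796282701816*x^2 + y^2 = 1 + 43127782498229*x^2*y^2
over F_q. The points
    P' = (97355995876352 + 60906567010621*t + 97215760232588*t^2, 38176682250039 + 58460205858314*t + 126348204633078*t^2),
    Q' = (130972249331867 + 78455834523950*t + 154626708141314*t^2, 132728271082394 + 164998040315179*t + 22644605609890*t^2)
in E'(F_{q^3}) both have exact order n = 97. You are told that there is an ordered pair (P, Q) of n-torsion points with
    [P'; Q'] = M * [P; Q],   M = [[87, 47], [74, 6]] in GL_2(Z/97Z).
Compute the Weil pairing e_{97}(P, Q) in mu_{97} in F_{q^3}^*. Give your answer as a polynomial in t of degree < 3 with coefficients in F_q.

193576425929794 + 193589313160226*t + 215654355430058*t^2

e_{97} is bilinear + alternating on E[97], so e_{97}(87*P + 47*Q, 74*P + 6*Q) = e_{97}(P,Q)^(87*6-47*74).
Inverting 51 mod 97: 78. Thus e_{97}(P,Q) = e(P',Q')^{78}.
Edwards->Montgomery: u=(1+y)/(1-y), v=u/x -> 168430154285290v^2=u^3+224305008868468u^2+u; then x_W=78018454747332u+141190003592878: y^2=x^3+25108347433401*x+184844193001587.
Double-and-add over 1100001: 7-1 doublings, 3-1 additions; each step l_{T,T}/v_{2T} or l_{T,P'}/v at Q'+S for random S.
Result: e(P',Q') = 47267478008646 + 40923358926014*t + 145066873025719*t^2.
Finally e_{97}(P,Q) = 193576425929794 + 193589313160226*t + 215654355430058*t^2.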